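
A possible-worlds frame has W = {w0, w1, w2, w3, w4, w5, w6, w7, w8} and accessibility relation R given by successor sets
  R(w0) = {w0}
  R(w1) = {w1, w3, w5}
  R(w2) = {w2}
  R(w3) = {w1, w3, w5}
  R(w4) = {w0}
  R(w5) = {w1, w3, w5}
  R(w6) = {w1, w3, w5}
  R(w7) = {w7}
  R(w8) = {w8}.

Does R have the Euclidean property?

Yes

Euclidean: yes — any two successors of a common world are R-related.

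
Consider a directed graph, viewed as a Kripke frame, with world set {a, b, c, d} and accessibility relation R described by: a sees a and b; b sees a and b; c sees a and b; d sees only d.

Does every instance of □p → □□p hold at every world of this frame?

Yes

By correspondence theory, 4 is valid on a frame iff R is transitive.
Transitive: yes — every two-step R-path is closed by a direct edge.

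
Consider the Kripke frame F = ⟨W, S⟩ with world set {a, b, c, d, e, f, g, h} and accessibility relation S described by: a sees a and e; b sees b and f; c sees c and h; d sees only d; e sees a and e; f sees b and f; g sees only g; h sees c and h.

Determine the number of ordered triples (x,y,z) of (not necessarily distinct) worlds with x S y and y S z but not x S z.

S is transitive; there are no such tuples.

0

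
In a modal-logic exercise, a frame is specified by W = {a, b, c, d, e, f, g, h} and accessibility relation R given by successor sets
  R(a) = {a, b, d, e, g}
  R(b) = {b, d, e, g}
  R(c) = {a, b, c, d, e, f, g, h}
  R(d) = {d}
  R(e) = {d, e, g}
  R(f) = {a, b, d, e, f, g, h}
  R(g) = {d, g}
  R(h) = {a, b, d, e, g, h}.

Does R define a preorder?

Yes

Reflexive: yes — every world is R-related to itself.
Transitive: yes — every two-step R-path is closed by a direct edge.
So R is a preorder.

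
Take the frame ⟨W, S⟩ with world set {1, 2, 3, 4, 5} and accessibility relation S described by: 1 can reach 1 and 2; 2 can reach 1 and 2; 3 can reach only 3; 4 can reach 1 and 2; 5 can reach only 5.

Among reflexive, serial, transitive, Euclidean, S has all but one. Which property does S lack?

Reflexive: no — 4 is not related to itself.
Serial: yes — every world has a successor (e.g. 1 S 1).
Transitive: yes — every two-step S-path is closed by a direct edge.
Euclidean: yes — any two successors of a common world are S-related.
Only reflexive fails.

reflexive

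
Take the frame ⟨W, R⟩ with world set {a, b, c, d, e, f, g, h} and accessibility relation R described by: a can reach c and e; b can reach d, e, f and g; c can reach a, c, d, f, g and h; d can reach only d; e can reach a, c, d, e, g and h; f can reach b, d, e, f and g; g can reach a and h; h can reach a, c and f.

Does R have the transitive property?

Transitive: no — a R c and c R d, but not a R d.

No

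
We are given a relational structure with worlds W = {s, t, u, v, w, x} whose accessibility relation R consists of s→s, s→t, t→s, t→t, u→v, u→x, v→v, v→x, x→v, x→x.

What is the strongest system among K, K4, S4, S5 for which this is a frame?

K4

Transitive (axiom 4): yes — every two-step R-path is closed by a direct edge.
Reflexive (axiom T): no — u is not related to itself.
Euclidean (axiom 5): yes — any two successors of a common world are R-related.
So F validates K, K4; S4 would additionally require R to be reflexive. The strongest is K4.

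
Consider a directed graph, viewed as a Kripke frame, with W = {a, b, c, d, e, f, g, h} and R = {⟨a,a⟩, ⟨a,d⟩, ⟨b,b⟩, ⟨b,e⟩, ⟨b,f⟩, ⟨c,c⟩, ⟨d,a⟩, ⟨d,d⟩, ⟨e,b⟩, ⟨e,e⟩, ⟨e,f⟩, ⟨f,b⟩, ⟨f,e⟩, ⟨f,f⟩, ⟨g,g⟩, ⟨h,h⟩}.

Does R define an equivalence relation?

Yes

Reflexive: yes — every world is R-related to itself.
Symmetric: yes — every pair in R has its reverse in R.
Transitive: yes — every two-step R-path is closed by a direct edge.
So R is an equivalence relation.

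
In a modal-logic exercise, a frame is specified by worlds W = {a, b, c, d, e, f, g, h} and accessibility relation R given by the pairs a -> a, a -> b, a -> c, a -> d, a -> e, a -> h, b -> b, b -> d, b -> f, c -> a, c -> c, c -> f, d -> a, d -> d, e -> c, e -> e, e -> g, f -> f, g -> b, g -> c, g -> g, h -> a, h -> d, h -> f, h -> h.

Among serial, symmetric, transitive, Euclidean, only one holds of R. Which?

Serial: yes — every world has a successor (e.g. a R a).
Symmetric: no — a R b but not b R a.
Transitive: no — a R b and b R f, but not a R f.
Euclidean: no — a R b and a R c, but not b R c.
Only serial holds.

serial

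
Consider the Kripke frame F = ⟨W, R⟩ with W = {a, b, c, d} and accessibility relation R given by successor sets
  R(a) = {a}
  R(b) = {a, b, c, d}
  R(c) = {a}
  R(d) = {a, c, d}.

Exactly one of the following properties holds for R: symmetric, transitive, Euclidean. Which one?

transitive

Symmetric: no — b R a but not a R b.
Transitive: yes — every two-step R-path is closed by a direct edge.
Euclidean: no — b R a and b R c, but not a R c.
Only transitive holds.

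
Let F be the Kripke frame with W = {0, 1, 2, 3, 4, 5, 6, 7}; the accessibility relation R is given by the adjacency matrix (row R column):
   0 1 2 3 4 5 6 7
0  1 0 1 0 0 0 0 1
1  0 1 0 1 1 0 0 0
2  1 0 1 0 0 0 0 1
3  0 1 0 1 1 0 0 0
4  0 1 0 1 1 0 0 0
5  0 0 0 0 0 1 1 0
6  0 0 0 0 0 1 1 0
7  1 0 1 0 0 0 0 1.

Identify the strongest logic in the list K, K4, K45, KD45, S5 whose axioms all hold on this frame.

Transitive (axiom 4): yes — every two-step R-path is closed by a direct edge.
Euclidean (axiom 5): yes — any two successors of a common world are R-related.
Serial (axiom D): yes — every world has a successor (e.g. 0 R 0).
Reflexive (axiom T): yes — every world is R-related to itself.
So F validates K, K4, K45, KD45, S5. The strongest is S5.

S5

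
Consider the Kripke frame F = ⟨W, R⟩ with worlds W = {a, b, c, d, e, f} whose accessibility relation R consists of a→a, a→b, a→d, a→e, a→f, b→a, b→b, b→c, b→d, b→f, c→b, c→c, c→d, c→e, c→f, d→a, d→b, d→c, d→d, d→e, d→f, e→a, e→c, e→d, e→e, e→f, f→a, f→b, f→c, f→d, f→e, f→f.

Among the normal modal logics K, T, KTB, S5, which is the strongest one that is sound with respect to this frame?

Reflexive (axiom T): yes — every world is R-related to itself.
Symmetric (axiom B): yes — every pair in R has its reverse in R.
Euclidean (axiom 5): no — a R b and a R e, but not b R e.
So F validates K, T, KTB; S5 would additionally require R to be Euclidean. The strongest is KTB.

KTB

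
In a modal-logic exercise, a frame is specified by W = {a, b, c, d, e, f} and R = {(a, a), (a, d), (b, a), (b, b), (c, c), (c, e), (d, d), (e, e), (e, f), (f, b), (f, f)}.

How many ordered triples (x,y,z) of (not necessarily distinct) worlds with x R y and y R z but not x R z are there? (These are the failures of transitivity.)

4

Enumerating: (b,a,d), (c,e,f), (e,f,b), (f,b,a).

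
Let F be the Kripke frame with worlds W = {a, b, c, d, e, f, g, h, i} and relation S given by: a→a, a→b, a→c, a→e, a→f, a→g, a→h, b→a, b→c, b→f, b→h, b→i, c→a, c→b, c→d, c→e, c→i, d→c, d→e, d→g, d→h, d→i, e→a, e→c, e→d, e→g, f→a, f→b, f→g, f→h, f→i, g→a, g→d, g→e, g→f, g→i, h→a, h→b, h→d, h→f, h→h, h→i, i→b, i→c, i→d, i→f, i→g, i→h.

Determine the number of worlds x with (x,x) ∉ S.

7

Enumerating: b, c, d, e, f, g, i.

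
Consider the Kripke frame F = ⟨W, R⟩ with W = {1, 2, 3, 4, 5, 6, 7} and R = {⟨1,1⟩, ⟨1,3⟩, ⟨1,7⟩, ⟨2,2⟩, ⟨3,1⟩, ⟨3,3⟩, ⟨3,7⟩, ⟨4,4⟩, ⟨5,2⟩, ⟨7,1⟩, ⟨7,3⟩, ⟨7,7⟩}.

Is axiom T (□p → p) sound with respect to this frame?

Axiom T corresponds to the accessibility relation being reflexive.
Reflexive: no — 5 is not related to itself.

No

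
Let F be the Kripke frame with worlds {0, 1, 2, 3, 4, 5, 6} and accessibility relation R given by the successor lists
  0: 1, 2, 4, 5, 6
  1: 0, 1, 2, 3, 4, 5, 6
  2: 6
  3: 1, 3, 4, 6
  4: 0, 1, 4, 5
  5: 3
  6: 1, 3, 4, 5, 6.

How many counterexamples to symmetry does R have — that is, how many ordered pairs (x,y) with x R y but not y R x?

Enumerating: (0,2), (0,5), (0,6), (1,2), (1,5), (2,6), (3,4), (4,5), (5,3), (6,4), (6,5).

11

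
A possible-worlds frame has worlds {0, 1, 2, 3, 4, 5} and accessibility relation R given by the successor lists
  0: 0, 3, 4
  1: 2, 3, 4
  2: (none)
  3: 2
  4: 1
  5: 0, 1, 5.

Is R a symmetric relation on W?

Symmetric: no — 0 R 3 but not 3 R 0.

No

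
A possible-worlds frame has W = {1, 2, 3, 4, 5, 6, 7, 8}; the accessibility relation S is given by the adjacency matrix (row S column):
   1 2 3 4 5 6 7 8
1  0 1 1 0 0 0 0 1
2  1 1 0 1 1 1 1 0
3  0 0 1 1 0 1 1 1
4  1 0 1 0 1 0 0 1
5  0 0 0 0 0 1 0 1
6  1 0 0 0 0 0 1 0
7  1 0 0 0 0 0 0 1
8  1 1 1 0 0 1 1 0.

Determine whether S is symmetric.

No

Symmetric: no — 1 S 3 but not 3 S 1.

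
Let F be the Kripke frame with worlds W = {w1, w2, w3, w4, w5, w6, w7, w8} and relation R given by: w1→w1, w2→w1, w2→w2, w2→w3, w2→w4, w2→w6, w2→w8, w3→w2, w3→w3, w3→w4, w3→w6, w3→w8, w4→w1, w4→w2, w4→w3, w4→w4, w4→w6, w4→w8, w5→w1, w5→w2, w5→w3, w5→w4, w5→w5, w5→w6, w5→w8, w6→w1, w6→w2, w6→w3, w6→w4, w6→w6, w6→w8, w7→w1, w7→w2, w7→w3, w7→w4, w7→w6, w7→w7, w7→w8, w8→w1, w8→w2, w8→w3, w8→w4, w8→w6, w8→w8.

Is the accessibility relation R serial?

Serial: yes — every world has a successor (e.g. w1 R w1).

Yes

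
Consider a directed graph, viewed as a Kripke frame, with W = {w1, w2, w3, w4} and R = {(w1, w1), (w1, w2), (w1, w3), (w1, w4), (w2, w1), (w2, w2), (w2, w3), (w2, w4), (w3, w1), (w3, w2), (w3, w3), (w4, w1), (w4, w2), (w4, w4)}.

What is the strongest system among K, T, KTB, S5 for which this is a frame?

KTB

Reflexive (axiom T): yes — every world is R-related to itself.
Symmetric (axiom B): yes — every pair in R has its reverse in R.
Euclidean (axiom 5): no — w1 R w3 and w1 R w4, but not w3 R w4.
So F validates K, T, KTB; S5 would additionally require R to be Euclidean. The strongest is KTB.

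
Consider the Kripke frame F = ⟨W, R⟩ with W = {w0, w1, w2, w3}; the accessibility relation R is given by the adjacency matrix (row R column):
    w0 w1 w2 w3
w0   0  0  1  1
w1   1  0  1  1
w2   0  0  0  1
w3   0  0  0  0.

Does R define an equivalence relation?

Reflexive: no — w0 is not related to itself.
Symmetric: no — w0 R w2 but not w2 R w0.
Transitive: yes — every two-step R-path is closed by a direct edge.
So R is not an equivalence relation.

No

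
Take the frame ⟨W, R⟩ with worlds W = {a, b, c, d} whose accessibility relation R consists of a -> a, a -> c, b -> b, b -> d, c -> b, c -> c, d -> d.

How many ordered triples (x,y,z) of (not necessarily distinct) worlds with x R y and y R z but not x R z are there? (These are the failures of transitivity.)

2

Enumerating: (a,c,b), (c,b,d).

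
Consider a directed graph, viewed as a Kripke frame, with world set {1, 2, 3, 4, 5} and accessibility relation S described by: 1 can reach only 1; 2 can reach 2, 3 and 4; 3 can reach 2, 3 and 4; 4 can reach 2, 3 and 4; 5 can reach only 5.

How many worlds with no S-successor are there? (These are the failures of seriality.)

0

S is serial; there are no such worlds.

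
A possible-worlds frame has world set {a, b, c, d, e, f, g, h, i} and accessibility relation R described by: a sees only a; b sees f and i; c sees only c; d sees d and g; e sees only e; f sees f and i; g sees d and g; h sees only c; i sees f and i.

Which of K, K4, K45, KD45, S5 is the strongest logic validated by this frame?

Transitive (axiom 4): yes — every two-step R-path is closed by a direct edge.
Euclidean (axiom 5): yes — any two successors of a common world are R-related.
Serial (axiom D): yes — every world has a successor (e.g. a R a).
Reflexive (axiom T): no — b is not related to itself.
So F validates K, K4, K45, KD45; S5 would additionally require R to be reflexive. The strongest is KD45.

KD45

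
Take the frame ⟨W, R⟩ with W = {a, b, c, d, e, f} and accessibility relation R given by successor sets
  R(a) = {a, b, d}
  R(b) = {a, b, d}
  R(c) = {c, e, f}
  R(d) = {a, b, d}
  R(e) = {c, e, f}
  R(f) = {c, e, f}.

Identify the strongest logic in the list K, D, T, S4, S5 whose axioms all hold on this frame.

Serial (axiom D): yes — every world has a successor (e.g. a R a).
Reflexive (axiom T): yes — every world is R-related to itself.
Transitive (axiom 4): yes — every two-step R-path is closed by a direct edge.
Euclidean (axiom 5): yes — any two successors of a common world are R-related.
So F validates K, D, T, S4, S5. The strongest is S5.

S5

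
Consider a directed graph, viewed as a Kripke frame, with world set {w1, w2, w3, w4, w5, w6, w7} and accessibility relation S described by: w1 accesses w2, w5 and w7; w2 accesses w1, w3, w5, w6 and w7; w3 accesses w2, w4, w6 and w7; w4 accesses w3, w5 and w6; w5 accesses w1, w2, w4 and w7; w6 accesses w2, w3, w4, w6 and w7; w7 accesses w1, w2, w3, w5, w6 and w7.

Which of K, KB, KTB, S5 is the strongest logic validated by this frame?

Symmetric (axiom B): yes — every pair in S has its reverse in S.
Reflexive (axiom T): no — w1 is not related to itself.
Euclidean (axiom 5): no — w2 S w1 and w2 S w3, but not w1 S w3.
So F validates K, KB; KTB would additionally require S to be reflexive. The strongest is KB.

KB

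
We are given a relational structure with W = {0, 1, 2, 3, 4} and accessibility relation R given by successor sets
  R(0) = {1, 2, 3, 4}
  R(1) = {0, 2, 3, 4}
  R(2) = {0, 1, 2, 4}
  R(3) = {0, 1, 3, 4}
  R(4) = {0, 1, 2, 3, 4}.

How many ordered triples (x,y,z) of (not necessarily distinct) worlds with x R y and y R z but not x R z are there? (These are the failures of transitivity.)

Enumerating: (0,1,0), (0,2,0), (0,3,0), (0,4,0), (1,0,1), (1,2,1), (1,3,1), (1,4,1), (2,0,3), (2,1,3), (2,4,3), (3,0,2), (3,1,2), (3,4,2).

14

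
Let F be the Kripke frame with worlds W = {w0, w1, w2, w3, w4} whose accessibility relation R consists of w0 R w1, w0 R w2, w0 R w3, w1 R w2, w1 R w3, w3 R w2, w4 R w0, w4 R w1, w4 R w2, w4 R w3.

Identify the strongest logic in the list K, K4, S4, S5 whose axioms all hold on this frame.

K4

Transitive (axiom 4): yes — every two-step R-path is closed by a direct edge.
Reflexive (axiom T): no — w0 is not related to itself.
Euclidean (axiom 5): no — w0 R w2 and w0 R w1, but not w2 R w1.
So F validates K, K4; S4 would additionally require R to be reflexive. The strongest is K4.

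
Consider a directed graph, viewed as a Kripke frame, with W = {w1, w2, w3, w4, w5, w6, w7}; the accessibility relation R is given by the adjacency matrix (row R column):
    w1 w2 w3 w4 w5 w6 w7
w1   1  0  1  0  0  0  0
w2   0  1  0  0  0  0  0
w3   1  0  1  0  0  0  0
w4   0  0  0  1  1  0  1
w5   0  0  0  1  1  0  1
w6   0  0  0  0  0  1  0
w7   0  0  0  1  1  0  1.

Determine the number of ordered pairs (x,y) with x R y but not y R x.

R is symmetric; there are no such tuples.

0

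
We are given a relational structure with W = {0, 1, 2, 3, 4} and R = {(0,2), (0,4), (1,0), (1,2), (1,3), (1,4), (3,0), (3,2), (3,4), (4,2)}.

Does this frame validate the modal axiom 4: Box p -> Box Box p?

Yes

Axiom 4 corresponds to the accessibility relation being transitive.
Transitive: yes — every two-step R-path is closed by a direct edge.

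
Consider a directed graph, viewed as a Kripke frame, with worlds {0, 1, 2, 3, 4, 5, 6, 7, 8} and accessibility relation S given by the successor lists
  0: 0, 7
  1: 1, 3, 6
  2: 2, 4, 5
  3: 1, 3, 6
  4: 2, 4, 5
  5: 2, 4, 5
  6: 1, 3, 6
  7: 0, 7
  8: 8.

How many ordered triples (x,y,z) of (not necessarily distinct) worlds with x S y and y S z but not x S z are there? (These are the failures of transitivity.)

S is transitive; there are no such tuples.

0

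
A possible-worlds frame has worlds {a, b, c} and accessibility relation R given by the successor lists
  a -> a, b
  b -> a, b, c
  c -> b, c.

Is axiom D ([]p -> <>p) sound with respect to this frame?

Yes

The schema D characterises exactly the serial frames.
Serial: yes — every world has a successor (e.g. a R a).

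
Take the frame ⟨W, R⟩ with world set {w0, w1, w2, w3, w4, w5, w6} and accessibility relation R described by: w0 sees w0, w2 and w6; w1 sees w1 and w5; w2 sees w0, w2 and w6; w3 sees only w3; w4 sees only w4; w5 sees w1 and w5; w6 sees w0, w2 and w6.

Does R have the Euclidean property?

Euclidean: yes — any two successors of a common world are R-related.

Yes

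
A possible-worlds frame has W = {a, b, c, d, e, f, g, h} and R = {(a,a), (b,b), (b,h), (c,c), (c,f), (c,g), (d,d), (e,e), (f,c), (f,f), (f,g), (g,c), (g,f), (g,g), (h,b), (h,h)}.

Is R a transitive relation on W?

Yes

Transitive: yes — every two-step R-path is closed by a direct edge.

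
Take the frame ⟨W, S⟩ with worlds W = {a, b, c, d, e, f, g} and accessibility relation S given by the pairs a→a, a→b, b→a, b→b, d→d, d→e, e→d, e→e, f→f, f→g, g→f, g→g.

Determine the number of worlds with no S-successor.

Enumerating: c.

1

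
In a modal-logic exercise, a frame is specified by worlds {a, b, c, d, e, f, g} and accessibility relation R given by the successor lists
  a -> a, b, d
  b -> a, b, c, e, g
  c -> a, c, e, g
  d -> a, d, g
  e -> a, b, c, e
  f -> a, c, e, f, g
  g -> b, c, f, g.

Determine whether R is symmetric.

No

Symmetric: no — b R c but not c R b.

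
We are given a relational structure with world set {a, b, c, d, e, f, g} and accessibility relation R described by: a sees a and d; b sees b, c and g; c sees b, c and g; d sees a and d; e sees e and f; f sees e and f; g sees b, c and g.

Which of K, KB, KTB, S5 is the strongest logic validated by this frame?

S5

Symmetric (axiom B): yes — every pair in R has its reverse in R.
Reflexive (axiom T): yes — every world is R-related to itself.
Euclidean (axiom 5): yes — any two successors of a common world are R-related.
So F validates K, KB, KTB, S5. The strongest is S5.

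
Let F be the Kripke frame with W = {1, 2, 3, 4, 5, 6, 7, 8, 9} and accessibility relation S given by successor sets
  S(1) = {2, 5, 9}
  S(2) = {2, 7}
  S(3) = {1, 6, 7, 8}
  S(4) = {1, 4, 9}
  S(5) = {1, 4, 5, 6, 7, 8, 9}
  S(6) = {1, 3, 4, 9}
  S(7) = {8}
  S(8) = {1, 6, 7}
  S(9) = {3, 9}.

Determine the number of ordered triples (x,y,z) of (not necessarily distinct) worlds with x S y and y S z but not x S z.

Enumerating: (1,2,7), (1,5,1), (1,5,4), (1,5,6), (1,5,7), (1,5,8), (1,9,3), (2,7,8), (3,1,2), (3,1,5), (3,1,9), (3,6,3), … and 27 more.
Total: 39.

39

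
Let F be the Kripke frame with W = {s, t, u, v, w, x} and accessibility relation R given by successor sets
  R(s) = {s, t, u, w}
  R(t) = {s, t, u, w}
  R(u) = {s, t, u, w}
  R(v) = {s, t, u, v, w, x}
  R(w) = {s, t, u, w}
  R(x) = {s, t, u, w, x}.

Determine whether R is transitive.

Yes

Transitive: yes — every two-step R-path is closed by a direct edge.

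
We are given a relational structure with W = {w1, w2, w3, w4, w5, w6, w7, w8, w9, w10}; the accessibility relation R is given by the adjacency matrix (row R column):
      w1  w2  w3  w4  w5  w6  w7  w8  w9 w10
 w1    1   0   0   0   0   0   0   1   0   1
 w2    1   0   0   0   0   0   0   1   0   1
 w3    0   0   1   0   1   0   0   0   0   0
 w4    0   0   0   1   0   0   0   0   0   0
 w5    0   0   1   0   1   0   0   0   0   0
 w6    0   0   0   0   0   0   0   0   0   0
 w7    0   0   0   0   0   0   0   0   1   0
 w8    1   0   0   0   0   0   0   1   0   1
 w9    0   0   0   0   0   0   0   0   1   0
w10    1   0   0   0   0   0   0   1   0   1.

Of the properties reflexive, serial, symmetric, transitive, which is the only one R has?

transitive

Reflexive: no — w2 is not related to itself.
Serial: no — w6 has no R-successor.
Symmetric: no — w2 R w1 but not w1 R w2.
Transitive: yes — every two-step R-path is closed by a direct edge.
Only transitive holds.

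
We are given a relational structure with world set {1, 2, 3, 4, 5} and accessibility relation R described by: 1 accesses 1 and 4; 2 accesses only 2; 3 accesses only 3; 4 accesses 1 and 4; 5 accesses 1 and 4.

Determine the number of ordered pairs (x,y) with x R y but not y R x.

Enumerating: (5,1), (5,4).

2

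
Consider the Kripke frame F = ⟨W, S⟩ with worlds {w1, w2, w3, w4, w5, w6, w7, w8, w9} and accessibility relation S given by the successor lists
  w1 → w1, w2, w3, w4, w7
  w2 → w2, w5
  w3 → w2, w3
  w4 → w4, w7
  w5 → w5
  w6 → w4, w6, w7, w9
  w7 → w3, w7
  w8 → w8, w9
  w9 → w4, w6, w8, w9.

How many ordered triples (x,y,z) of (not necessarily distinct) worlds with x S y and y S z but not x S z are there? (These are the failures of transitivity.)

Enumerating: (w1,w2,w5), (w3,w2,w5), (w4,w7,w3), (w6,w7,w3), (w6,w9,w8), (w7,w3,w2), (w8,w9,w4), (w8,w9,w6), (w9,w4,w7), (w9,w6,w7).

10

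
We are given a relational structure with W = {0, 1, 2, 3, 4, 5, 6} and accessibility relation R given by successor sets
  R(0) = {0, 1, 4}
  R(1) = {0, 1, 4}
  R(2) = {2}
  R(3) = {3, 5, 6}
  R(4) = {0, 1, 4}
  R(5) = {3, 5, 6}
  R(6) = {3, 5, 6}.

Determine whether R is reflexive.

Reflexive: yes — every world is R-related to itself.

Yes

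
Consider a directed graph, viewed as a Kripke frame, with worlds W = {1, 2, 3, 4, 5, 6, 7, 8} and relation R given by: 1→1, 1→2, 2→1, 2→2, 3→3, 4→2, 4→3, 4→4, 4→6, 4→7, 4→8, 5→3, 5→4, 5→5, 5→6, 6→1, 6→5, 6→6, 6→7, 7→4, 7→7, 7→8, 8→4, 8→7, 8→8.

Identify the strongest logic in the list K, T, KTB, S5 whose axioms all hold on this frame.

Reflexive (axiom T): yes — every world is R-related to itself.
Symmetric (axiom B): no — 4 R 2 but not 2 R 4.
Euclidean (axiom 5): no — 4 R 2 and 4 R 3, but not 2 R 3.
So F validates K, T; KTB would additionally require R to be symmetric. The strongest is T.

T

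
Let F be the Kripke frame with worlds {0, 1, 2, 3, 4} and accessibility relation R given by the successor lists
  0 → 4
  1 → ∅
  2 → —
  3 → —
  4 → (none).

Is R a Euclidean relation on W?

No

Euclidean: no — 0 R 4 and 0 R 4, but not 4 R 4.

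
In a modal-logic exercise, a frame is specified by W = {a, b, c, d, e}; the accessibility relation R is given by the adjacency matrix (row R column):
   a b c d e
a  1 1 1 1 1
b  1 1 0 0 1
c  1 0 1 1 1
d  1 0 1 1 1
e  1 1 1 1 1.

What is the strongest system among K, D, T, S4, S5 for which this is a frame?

Serial (axiom D): yes — every world has a successor (e.g. a R a).
Reflexive (axiom T): yes — every world is R-related to itself.
Transitive (axiom 4): no — b R a and a R c, but not b R c.
Euclidean (axiom 5): no — a R b and a R c, but not b R c.
So F validates K, D, T; S4 would additionally require R to be transitive. The strongest is T.

T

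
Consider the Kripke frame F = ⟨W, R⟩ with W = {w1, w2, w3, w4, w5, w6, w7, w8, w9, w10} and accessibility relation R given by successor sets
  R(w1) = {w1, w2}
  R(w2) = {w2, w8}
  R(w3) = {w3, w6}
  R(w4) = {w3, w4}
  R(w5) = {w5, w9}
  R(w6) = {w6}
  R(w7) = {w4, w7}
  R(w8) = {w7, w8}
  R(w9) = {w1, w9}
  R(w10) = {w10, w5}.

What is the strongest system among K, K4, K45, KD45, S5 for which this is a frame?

K

Transitive (axiom 4): no — w1 R w2 and w2 R w8, but not w1 R w8.
Euclidean (axiom 5): no — w1 R w2 and w1 R w1, but not w2 R w1.
Serial (axiom D): yes — every world has a successor (e.g. w1 R w1).
Reflexive (axiom T): yes — every world is R-related to itself.
So F validates K; K4 would additionally require R to be transitive. The strongest is K.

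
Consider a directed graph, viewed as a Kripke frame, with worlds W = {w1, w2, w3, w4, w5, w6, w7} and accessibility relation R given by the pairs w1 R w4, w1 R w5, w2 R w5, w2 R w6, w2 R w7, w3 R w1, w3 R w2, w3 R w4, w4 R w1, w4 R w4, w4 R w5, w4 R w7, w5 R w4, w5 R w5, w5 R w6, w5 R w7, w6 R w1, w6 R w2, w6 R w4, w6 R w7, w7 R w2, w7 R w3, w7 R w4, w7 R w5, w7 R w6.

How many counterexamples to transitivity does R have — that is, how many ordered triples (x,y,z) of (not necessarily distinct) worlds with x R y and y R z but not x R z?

40

Enumerating: (w1,w4,w1), (w1,w4,w7), (w1,w5,w6), (w1,w5,w7), (w2,w5,w4), (w2,w6,w1), (w2,w6,w2), (w2,w6,w4), (w2,w7,w2), (w2,w7,w3), (w2,w7,w4), (w3,w1,w5), … and 28 more.
Total: 40.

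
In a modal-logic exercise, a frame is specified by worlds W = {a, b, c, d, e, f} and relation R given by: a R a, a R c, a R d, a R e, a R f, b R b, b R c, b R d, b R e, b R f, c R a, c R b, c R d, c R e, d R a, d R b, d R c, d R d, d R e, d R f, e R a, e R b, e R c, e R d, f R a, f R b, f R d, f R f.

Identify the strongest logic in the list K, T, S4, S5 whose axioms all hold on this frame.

Reflexive (axiom T): no — c is not related to itself.
Transitive (axiom 4): no — a R c and c R b, but not a R b.
Euclidean (axiom 5): no — a R c and a R f, but not c R f.
So F validates K; T would additionally require R to be reflexive. The strongest is K.

K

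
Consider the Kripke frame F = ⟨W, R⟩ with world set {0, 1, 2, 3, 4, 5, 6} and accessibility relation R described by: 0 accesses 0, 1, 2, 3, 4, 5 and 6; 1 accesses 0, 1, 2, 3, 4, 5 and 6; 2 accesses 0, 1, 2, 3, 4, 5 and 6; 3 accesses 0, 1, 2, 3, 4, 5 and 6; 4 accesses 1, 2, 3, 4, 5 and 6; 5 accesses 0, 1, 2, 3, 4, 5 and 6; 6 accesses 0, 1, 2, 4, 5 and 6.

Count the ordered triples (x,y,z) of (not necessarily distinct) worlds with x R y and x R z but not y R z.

12

Enumerating: (0,4,0), (0,6,3), (1,4,0), (1,6,3), (2,4,0), (2,6,3), (3,4,0), (3,6,3), (4,6,3), (5,4,0), (5,6,3), (6,4,0).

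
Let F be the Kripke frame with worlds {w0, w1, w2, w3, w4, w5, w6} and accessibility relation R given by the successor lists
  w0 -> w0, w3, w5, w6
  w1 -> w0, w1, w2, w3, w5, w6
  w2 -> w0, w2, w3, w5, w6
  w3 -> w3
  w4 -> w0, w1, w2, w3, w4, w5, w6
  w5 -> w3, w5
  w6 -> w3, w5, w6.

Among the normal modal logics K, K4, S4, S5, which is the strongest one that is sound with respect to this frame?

S4

Transitive (axiom 4): yes — every two-step R-path is closed by a direct edge.
Reflexive (axiom T): yes — every world is R-related to itself.
Euclidean (axiom 5): no — w0 R w3 and w0 R w5, but not w3 R w5.
So F validates K, K4, S4; S5 would additionally require R to be Euclidean. The strongest is S4.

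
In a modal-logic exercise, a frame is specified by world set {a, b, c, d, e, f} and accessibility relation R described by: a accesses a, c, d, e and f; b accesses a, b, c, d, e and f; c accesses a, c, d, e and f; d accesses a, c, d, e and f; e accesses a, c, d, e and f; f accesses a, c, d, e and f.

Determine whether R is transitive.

Transitive: yes — every two-step R-path is closed by a direct edge.

Yes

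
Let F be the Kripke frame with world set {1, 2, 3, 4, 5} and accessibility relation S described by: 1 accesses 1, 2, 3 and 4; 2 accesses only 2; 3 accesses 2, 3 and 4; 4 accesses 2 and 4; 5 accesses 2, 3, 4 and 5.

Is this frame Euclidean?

Euclidean: no — 1 S 2 and 1 S 3, but not 2 S 3.

No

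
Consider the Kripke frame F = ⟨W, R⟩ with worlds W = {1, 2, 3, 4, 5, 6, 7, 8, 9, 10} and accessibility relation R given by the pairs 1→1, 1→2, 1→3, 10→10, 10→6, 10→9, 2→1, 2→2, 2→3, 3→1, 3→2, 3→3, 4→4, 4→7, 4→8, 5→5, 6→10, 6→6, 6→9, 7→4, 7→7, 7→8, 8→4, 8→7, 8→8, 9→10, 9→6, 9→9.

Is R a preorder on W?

Yes

Reflexive: yes — every world is R-related to itself.
Transitive: yes — every two-step R-path is closed by a direct edge.
So R is a preorder.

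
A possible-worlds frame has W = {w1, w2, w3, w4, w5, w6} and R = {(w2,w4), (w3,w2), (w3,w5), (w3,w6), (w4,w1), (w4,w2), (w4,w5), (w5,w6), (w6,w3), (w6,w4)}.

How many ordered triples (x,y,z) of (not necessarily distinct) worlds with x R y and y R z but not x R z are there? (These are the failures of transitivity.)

Enumerating: (w2,w4,w1), (w2,w4,w2), (w2,w4,w5), (w3,w2,w4), (w3,w6,w3), (w3,w6,w4), (w4,w2,w4), (w4,w5,w6), (w5,w6,w3), (w5,w6,w4), (w6,w3,w2), (w6,w3,w5), (w6,w3,w6), (w6,w4,w1), (w6,w4,w2), (w6,w4,w5).

16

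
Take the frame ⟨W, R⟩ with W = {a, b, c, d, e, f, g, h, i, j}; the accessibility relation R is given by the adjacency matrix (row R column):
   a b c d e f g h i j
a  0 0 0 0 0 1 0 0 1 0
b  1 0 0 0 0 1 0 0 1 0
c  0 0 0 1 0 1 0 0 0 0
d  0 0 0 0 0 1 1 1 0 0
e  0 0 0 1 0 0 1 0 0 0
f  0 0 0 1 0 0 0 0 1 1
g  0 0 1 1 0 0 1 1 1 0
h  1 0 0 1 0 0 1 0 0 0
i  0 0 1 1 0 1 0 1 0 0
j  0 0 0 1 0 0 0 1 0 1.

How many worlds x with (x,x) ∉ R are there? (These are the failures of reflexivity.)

Enumerating: a, b, c, d, e, f, h, i.

8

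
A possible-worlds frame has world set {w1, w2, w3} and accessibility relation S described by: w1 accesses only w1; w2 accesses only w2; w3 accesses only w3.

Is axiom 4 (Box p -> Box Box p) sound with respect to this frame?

Axiom 4 corresponds to the accessibility relation being transitive.
Transitive: yes — every two-step S-path is closed by a direct edge.

Yes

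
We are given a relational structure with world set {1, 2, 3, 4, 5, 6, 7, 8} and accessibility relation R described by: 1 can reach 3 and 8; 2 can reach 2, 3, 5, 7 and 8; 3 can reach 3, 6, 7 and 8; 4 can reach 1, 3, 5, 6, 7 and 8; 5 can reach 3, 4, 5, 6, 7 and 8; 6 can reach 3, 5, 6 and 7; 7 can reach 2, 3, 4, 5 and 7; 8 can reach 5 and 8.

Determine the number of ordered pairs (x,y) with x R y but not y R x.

12

Enumerating: (1,3), (1,8), (2,3), (2,5), (2,8), (3,8), (4,1), (4,3), (4,6), (4,8), (5,3), (6,7).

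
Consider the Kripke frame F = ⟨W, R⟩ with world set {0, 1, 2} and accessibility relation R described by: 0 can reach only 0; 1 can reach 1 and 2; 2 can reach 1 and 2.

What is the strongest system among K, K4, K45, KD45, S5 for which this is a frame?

Transitive (axiom 4): yes — every two-step R-path is closed by a direct edge.
Euclidean (axiom 5): yes — any two successors of a common world are R-related.
Serial (axiom D): yes — every world has a successor (e.g. 0 R 0).
Reflexive (axiom T): yes — every world is R-related to itself.
So F validates K, K4, K45, KD45, S5. The strongest is S5.

S5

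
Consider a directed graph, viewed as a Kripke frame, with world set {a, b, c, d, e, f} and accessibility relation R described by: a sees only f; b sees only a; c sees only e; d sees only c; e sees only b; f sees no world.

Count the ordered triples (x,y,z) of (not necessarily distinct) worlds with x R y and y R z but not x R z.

Enumerating: (b,a,f), (c,e,b), (d,c,e), (e,b,a).

4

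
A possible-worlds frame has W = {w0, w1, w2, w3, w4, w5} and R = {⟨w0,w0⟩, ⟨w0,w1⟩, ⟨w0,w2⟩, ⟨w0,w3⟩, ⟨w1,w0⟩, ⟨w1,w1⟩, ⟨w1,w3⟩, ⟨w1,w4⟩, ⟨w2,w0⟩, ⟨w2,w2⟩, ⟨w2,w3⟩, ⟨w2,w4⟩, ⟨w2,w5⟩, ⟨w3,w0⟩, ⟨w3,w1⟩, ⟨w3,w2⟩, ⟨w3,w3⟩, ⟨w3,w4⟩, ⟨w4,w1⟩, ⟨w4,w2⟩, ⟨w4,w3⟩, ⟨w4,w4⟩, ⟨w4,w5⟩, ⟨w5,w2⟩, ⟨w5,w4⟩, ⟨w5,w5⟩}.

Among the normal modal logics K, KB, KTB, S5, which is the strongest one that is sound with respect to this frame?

Symmetric (axiom B): yes — every pair in R has its reverse in R.
Reflexive (axiom T): yes — every world is R-related to itself.
Euclidean (axiom 5): no — w0 R w1 and w0 R w2, but not w1 R w2.
So F validates K, KB, KTB; S5 would additionally require R to be Euclidean. The strongest is KTB.

KTB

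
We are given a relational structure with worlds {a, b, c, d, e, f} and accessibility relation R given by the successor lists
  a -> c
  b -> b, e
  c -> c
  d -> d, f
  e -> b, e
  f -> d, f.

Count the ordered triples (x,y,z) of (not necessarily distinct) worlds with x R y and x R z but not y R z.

0

R is Euclidean; there are no such tuples.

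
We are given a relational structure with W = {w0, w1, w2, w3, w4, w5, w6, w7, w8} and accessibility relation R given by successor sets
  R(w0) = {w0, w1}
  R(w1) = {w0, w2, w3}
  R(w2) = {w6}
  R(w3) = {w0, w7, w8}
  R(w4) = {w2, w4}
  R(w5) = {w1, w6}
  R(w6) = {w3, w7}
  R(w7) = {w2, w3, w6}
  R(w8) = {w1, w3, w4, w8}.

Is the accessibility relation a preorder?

Reflexive: no — w1 is not related to itself.
Transitive: no — w0 R w1 and w1 R w2, but not w0 R w2.
So R is not a preorder.

No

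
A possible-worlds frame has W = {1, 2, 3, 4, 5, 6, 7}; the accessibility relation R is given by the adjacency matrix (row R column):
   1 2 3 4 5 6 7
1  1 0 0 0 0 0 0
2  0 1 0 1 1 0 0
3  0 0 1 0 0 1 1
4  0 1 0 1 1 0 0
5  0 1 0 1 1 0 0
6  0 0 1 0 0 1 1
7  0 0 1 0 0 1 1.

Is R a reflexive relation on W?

Reflexive: yes — every world is R-related to itself.

Yes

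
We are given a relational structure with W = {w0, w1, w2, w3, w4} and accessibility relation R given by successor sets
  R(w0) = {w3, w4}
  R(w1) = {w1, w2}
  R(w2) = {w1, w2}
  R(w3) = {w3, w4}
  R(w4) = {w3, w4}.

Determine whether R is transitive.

Yes

Transitive: yes — every two-step R-path is closed by a direct edge.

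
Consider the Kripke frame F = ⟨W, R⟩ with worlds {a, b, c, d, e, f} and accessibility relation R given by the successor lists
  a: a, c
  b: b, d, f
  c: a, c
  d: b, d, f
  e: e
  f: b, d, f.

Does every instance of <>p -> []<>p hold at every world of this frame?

By correspondence theory, 5 is valid on a frame iff R is Euclidean.
Euclidean: yes — any two successors of a common world are R-related.

Yes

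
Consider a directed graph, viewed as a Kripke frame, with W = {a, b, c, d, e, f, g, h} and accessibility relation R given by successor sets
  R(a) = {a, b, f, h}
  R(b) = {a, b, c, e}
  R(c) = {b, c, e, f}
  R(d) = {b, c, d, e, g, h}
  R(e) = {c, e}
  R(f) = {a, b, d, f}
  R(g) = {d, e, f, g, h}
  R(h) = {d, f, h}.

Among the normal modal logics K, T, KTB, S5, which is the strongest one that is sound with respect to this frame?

T

Reflexive (axiom T): yes — every world is R-related to itself.
Symmetric (axiom B): no — a R h but not h R a.
Euclidean (axiom 5): no — a R b and a R f, but not b R f.
So F validates K, T; KTB would additionally require R to be symmetric. The strongest is T.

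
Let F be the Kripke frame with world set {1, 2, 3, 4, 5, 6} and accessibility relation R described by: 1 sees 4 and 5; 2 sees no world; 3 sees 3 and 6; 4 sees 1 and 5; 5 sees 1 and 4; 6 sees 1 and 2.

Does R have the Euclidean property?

No

Euclidean: no — 6 R 1 and 6 R 2, but not 1 R 2.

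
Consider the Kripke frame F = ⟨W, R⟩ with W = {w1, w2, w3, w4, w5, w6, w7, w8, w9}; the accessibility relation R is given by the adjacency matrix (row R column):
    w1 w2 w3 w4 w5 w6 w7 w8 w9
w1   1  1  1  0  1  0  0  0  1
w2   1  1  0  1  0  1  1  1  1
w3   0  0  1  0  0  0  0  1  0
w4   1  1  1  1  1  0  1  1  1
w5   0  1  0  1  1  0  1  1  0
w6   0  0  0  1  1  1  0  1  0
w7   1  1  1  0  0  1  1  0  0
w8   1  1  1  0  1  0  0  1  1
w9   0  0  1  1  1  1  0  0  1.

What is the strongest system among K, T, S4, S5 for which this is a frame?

Reflexive (axiom T): yes — every world is R-related to itself.
Transitive (axiom 4): no — w1 R w2 and w2 R w4, but not w1 R w4.
Euclidean (axiom 5): no — w1 R w2 and w1 R w3, but not w2 R w3.
So F validates K, T; S4 would additionally require R to be transitive. The strongest is T.

T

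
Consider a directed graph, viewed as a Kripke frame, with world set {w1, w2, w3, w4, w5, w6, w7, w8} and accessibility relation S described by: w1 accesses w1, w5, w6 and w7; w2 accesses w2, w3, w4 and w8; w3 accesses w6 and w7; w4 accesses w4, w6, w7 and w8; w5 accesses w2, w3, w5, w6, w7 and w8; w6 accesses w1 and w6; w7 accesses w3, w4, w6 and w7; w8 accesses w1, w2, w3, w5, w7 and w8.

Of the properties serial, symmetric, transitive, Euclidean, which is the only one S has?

Serial: yes — every world has a successor (e.g. w1 S w1).
Symmetric: no — w1 S w5 but not w5 S w1.
Transitive: no — w1 S w5 and w5 S w2, but not w1 S w2.
Euclidean: no — w1 S w6 and w1 S w5, but not w6 S w5.
Only serial holds.

serial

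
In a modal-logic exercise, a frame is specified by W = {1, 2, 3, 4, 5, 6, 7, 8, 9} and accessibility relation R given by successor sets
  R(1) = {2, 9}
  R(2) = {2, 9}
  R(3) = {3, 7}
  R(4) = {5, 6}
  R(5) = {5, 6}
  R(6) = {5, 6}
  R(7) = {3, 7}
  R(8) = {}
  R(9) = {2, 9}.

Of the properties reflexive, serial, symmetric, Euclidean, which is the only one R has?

Euclidean

Reflexive: no — 1 is not related to itself.
Serial: no — 8 has no R-successor.
Symmetric: no — 1 R 2 but not 2 R 1.
Euclidean: yes — any two successors of a common world are R-related.
Only Euclidean holds.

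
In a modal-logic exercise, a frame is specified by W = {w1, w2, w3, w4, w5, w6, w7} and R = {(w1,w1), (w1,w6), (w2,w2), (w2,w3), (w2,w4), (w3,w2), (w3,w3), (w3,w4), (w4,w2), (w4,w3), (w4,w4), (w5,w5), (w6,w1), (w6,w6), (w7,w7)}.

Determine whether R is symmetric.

Symmetric: yes — every pair in R has its reverse in R.

Yes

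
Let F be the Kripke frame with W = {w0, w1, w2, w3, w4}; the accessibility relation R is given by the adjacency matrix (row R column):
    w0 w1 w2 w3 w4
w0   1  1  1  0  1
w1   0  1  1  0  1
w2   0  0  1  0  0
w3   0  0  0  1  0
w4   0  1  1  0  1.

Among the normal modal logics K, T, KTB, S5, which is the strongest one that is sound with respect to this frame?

T

Reflexive (axiom T): yes — every world is R-related to itself.
Symmetric (axiom B): no — w0 R w1 but not w1 R w0.
Euclidean (axiom 5): no — w0 R w2 and w0 R w1, but not w2 R w1.
So F validates K, T; KTB would additionally require R to be symmetric. The strongest is T.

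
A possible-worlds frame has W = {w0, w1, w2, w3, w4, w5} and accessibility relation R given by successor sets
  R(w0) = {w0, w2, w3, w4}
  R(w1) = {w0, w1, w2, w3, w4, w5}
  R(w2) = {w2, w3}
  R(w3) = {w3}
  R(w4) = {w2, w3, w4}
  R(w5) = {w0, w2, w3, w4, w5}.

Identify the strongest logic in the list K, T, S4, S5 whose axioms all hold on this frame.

S4

Reflexive (axiom T): yes — every world is R-related to itself.
Transitive (axiom 4): yes — every two-step R-path is closed by a direct edge.
Euclidean (axiom 5): no — w0 R w2 and w0 R w4, but not w2 R w4.
So F validates K, T, S4; S5 would additionally require R to be Euclidean. The strongest is S4.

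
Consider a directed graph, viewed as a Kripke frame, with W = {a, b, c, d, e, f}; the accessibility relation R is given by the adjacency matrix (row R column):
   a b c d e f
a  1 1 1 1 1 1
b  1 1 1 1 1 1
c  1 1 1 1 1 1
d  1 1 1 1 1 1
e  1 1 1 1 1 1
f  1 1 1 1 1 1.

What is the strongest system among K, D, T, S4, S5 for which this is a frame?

Serial (axiom D): yes — every world has a successor (e.g. a R a).
Reflexive (axiom T): yes — every world is R-related to itself.
Transitive (axiom 4): yes — every two-step R-path is closed by a direct edge.
Euclidean (axiom 5): yes — any two successors of a common world are R-related.
So F validates K, D, T, S4, S5. The strongest is S5.

S5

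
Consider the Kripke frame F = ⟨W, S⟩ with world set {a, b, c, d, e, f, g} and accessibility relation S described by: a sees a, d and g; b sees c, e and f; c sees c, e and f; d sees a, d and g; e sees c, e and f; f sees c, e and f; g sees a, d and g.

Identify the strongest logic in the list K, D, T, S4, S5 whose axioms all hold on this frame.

Serial (axiom D): yes — every world has a successor (e.g. a S a).
Reflexive (axiom T): no — b is not related to itself.
Transitive (axiom 4): yes — every two-step S-path is closed by a direct edge.
Euclidean (axiom 5): yes — any two successors of a common world are S-related.
So F validates K, D; T would additionally require S to be reflexive. The strongest is D.

D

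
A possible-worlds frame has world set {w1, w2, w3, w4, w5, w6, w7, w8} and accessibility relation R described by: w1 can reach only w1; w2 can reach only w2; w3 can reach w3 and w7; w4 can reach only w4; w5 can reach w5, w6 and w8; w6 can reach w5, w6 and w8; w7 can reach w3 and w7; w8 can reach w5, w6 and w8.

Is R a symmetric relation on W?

Symmetric: yes — every pair in R has its reverse in R.

Yes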